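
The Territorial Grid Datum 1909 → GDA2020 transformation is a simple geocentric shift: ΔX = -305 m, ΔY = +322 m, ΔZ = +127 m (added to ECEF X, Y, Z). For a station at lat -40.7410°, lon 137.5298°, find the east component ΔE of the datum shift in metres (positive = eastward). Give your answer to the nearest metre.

ΔE = -32 m

At φ = -40.7410°, λ = 137.5298°: sin φ = -0.652641, cos φ = 0.757668, sin λ = 0.675207, cos λ = -0.737629.
ΔE = −sin λ·ΔX + cos λ·ΔY = −(0.675207)·(-305) + (-0.737629)·(322) = -31.58 m.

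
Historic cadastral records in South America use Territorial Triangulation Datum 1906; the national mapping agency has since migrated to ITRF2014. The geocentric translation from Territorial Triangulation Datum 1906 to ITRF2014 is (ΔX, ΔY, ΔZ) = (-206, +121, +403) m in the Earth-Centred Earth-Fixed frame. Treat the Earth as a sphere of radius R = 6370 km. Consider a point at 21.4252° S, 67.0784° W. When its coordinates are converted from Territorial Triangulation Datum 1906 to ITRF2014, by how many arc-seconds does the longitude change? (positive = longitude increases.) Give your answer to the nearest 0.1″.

sin φ = -0.365286, cos φ = 0.930895, sin λ = -0.921039, cos λ = 0.389471.
East component: ΔE = −sin λ·ΔX + cos λ·ΔY = −(-0.921039)(-206) + (0.389471)(121) = -142.61 m.
1° of latitude spans πR/180 = 111177 m; at latitude φ, 1° of longitude spans that × cos φ = 103494.6 m, so Δλ = -142.61 / 103494.6 × 3600 = -4.961″.

Δλ = -5.0″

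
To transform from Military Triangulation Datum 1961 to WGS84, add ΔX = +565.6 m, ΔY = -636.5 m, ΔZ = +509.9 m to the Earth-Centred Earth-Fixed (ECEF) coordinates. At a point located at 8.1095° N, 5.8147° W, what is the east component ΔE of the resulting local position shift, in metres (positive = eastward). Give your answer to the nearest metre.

The local east axis at (φ, λ) is (−sin λ, cos λ, 0), so ΔE = −sin(-5.8147°)·565.6 + cos(-5.8147°)·(-636.5) = -575.92 m.

ΔE = -576 m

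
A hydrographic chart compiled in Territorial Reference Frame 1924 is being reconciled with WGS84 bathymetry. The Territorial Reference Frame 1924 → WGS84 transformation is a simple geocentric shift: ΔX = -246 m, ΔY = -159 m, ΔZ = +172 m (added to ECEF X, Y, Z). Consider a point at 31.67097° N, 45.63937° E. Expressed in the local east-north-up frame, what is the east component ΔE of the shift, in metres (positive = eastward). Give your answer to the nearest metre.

ΔE = 65 m

At φ = 31.67097°, λ = 45.63937°: sin φ = 0.525041, cos φ = 0.851077, sin λ = 0.714953, cos λ = 0.699172.
ΔE = −sin λ·ΔX + cos λ·ΔY = −(0.714953)·(-246) + (0.699172)·(-159) = 64.71 m.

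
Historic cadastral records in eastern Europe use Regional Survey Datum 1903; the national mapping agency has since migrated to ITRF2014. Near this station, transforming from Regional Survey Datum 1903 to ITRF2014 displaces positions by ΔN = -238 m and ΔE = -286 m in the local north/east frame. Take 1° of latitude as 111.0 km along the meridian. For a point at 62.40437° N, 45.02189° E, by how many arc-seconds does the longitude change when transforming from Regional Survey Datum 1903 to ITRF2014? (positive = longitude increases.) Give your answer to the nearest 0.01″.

At latitude 62.40437°, cos φ = 0.463228.
1° of longitude at this latitude = 111.0 × cos φ = 51.42 km, so Δλ = -286.0 / 51418.4 = -0.0055622° = -20.024″.

Δλ = -20.02″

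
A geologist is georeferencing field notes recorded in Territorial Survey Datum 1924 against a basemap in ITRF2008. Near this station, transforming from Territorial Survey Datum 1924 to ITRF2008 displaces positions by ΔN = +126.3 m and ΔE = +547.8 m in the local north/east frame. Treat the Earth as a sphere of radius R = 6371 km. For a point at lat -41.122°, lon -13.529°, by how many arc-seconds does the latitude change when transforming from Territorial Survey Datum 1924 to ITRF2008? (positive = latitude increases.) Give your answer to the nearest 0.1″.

On a sphere of radius R, 1 rad of latitude = R, so Δφ = ΔN / R = 126.3 / 6371000 = 1.9824e-05 rad = 4.089″.

Δφ = 4.1″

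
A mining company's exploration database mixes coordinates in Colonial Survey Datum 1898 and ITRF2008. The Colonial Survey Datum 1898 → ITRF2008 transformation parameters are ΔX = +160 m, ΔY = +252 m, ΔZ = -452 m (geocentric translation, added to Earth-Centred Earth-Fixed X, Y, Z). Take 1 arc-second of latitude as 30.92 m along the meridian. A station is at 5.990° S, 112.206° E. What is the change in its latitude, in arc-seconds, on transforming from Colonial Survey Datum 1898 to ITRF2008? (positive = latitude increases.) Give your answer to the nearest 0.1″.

sin φ = -0.104355, cos φ = 0.994540, sin λ = 0.925831, cos λ = -0.377938.
North component: ΔN = −sin φ cos λ·ΔX − sin φ sin λ·ΔY + cos φ·ΔZ = −(-0.104355)(-0.377938)(160) − (-0.104355)(0.925831)(252) + (0.994540)(-452) = -431.50 m.
1° of latitude spans 3600 × 30.92 = 111312 m, so Δφ = -431.50 / 111312 × 3600 = -13.955″.

Δφ = -14.0″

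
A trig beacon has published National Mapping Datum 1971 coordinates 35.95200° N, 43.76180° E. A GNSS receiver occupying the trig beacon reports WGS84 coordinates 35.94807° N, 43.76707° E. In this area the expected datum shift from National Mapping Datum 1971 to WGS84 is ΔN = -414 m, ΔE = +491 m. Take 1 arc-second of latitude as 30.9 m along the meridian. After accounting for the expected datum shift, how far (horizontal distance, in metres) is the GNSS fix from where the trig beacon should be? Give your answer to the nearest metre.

28 m

Observed coordinate differences: Δφ = -0.00393°, Δλ = +0.00527°.
Converting to metres (1° lat = 111240 m, cos φ = 0.809509): observed ΔN = -437.2 m, observed ΔE = 474.6 m.
Subtracting the expected shift leaves a residual of -437.2 − (-414) = -23.2 m north and 474.6 − (491) = -16.4 m east.
Residual distance = √((-23.2)² + (-16.4)²) = 28.4 m.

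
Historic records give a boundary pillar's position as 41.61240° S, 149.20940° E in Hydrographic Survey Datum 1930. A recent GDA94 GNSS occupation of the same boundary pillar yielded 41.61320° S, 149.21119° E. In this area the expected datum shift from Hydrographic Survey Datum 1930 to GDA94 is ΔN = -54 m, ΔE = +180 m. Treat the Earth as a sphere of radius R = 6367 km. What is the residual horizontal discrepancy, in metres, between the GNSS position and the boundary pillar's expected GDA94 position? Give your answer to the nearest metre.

47 m

Observed coordinate differences: Δφ = -0.00080°, Δλ = +0.00179°.
Converting to metres (1° lat = 111125 m, cos φ = 0.747654): observed ΔN = -88.9 m, observed ΔE = 148.7 m.
Subtracting the expected shift leaves a residual of -88.9 − (-54) = -34.9 m north and 148.7 − (180) = -31.3 m east.
Residual distance = √((-34.9)² + (-31.3)²) = 46.9 m.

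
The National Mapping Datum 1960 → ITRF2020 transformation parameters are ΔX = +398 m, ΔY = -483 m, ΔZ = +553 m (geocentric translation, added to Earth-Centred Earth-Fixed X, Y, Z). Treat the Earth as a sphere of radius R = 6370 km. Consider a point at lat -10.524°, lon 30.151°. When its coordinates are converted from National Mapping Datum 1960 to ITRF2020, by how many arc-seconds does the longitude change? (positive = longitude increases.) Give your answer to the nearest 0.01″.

Δλ = -20.34″

sin φ = -0.182647, cos φ = 0.983178, sin λ = 0.502281, cos λ = 0.864705.
East component: ΔE = −sin λ·ΔX + cos λ·ΔY = −(0.502281)(398) + (0.864705)(-483) = -617.56 m.
1° of latitude spans πR/180 = 111177 m; at latitude φ, 1° of longitude spans that × cos φ = 109307.3 m, so Δλ = -617.56 / 109307.3 × 3600 = -20.339″.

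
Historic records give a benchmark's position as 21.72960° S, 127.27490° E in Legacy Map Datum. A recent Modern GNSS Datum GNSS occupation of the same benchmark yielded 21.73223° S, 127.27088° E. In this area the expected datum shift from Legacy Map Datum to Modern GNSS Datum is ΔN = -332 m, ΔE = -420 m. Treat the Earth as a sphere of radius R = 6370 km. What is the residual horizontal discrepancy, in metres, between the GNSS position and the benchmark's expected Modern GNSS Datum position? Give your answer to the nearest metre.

40 m

Observed coordinate differences: Δφ = -0.00263°, Δλ = -0.00402°.
Converting to metres (1° lat = 111177 m, cos φ = 0.928941): observed ΔN = -292.4 m, observed ΔE = -415.2 m.
Subtracting the expected shift leaves a residual of -292.4 − (-332) = 39.6 m north and -415.2 − (-420) = 4.8 m east.
Residual distance = √(39.6² + 4.8²) = 39.9 m.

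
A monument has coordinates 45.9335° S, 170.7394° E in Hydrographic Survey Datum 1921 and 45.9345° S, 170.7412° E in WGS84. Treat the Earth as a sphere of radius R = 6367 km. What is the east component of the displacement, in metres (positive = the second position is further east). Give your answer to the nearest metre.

ΔE = 139 m

Δφ = -45.9345° − -45.9335° = -0.0010°; Δλ = 170.7412° − 170.7394° = +0.0018°.
1° along a meridian = πR/180 = 111125 m.
ΔN = Δφ × 111125 = -111.1 m; ΔE = Δλ × 111125 × cos(-45.9335°) = +0.0018 × 111125 × 0.695493 = 139.1 m.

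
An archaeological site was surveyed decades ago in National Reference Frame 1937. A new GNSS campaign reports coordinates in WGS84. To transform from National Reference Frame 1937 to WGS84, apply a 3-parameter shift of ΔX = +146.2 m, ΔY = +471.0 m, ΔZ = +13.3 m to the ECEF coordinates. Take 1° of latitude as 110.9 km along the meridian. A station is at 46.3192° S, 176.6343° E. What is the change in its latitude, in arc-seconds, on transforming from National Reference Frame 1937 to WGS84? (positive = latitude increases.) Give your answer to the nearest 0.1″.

Δφ = -2.5″

sin φ = -0.723199, cos φ = 0.690640, sin λ = 0.058709, cos λ = -0.998275.
North component: ΔN = −sin φ cos λ·ΔX − sin φ sin λ·ΔY + cos φ·ΔZ = −(-0.723199)(-0.998275)(146.2) − (-0.723199)(0.058709)(471.0) + (0.690640)(13.3) = -76.37 m.
1° of latitude spans 110900 m, so Δφ = -76.37 / 110900 × 3600 = -2.479″.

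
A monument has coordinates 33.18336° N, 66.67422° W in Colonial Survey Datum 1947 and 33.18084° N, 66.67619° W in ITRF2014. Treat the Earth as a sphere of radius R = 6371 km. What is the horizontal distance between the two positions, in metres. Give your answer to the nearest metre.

335 m

Δφ = 33.18084° − 33.18336° = -0.00252°; Δλ = -66.67619° − -66.67422° = -0.00197°.
1° along a meridian = πR/180 = 111195 m.
ΔN = Δφ × 111195 = -280.2 m; ΔE = Δλ × 111195 × cos(33.18336°) = -0.00197 × 111195 × 0.836923 = -183.3 m.
Distance = √(ΔE² + ΔN²) = √((-183.3)² + (-280.2)²) = 334.9 m.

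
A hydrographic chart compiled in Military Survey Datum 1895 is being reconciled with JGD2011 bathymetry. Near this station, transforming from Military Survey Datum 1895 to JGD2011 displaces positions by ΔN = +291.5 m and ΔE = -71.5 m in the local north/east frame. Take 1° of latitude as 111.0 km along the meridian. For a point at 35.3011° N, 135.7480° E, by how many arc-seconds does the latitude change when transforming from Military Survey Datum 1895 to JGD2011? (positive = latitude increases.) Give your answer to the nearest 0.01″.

Δφ = 9.45″

1° of latitude = 111.0 km, so Δφ = 291.5 / 111000 = 0.0026261° = 9.454″.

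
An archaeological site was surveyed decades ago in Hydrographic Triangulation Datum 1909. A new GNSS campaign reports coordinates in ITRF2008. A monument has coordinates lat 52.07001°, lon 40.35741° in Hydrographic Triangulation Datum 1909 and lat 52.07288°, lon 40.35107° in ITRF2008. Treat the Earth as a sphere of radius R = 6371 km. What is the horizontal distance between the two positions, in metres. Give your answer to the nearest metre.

538 m

Δφ = 52.07288° − 52.07001° = +0.00287°; Δλ = 40.35107° − 40.35741° = -0.00634°.
1° along a meridian = πR/180 = 111195 m.
ΔN = Δφ × 111195 = 319.1 m; ΔE = Δλ × 111195 × cos(52.07001°) = -0.00634 × 111195 × 0.614698 = -433.3 m.
Distance = √(ΔE² + ΔN²) = √((-433.3)² + 319.1²) = 538.2 m.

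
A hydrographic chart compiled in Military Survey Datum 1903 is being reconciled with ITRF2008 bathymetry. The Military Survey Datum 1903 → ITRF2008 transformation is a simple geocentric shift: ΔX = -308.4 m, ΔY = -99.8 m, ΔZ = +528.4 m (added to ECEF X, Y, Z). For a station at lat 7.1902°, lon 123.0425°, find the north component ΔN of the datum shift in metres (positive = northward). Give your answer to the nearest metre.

The local north axis is (−sin φ cos λ, −sin φ sin λ, cos φ), giving ΔN = -21.047 + 10.471 + 524.245 = 513.67 m.

ΔN = 514 m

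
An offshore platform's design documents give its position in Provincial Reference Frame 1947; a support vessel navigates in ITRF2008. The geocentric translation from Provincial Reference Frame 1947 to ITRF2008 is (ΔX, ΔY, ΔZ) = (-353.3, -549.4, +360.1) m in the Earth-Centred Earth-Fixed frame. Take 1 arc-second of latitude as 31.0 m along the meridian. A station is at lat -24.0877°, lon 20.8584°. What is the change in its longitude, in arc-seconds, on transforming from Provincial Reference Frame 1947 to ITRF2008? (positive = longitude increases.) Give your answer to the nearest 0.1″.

Δλ = -13.7″

sin φ = -0.408134, cos φ = 0.912922, sin λ = 0.356060, cos λ = 0.934463.
East component: ΔE = −sin λ·ΔX + cos λ·ΔY = −(0.356060)(-353.3) + (0.934463)(-549.4) = -387.60 m.
1° of latitude spans 3600 × 31.00 = 111600 m; at latitude φ, 1° of longitude spans that × cos φ = 101882.1 m, so Δλ = -387.60 / 101882.1 × 3600 = -13.696″.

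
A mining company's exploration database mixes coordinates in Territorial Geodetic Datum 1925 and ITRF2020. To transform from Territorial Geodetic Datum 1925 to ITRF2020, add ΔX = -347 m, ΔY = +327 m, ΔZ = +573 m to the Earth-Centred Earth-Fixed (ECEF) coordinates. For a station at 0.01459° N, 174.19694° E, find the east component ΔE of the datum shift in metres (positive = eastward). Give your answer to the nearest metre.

At φ = 0.01459°, λ = 174.19694°: sin φ = 0.000255, cos φ = 1.000000, sin λ = 0.101109, cos λ = -0.994875.
ΔE = −sin λ·ΔX + cos λ·ΔY = −(0.101109)·(-347) + (-0.994875)·(327) = -290.24 m.

ΔE = -290 m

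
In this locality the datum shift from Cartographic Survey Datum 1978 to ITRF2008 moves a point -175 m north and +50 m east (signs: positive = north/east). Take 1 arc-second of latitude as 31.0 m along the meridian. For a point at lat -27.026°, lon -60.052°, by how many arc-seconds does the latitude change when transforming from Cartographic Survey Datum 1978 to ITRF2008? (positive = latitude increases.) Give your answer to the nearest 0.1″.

1″ of latitude = 31.00 m, so Δφ = -175.0 / 31.00 = -5.645″.

Δφ = -5.6″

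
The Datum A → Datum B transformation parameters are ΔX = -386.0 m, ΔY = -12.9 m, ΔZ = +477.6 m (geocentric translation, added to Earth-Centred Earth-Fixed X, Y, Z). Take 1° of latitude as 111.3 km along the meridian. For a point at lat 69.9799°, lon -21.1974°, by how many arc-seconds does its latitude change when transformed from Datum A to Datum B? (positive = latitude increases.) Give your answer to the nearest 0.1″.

sin φ = 0.939573, cos φ = 0.342350, sin λ = -0.361582, cos λ = 0.932340.
North component: ΔN = −sin φ cos λ·ΔX − sin φ sin λ·ΔY + cos φ·ΔZ = −(0.939573)(0.932340)(-386.0) − (0.939573)(-0.361582)(-12.9) + (0.342350)(477.6) = 497.26 m.
1° of latitude spans 111300 m, so Δφ = 497.26 / 111300 × 3600 = 16.084″.

Δφ = 16.1″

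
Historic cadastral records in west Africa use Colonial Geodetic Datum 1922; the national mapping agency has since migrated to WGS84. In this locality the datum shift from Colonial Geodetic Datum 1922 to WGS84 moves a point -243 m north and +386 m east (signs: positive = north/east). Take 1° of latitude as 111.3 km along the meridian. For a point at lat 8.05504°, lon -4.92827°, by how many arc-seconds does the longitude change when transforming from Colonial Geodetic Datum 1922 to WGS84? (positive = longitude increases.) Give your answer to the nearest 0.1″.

Δλ = 12.6″

At latitude 8.05504°, cos φ = 0.990134.
1° of longitude at this latitude = 111.3 × cos φ = 110.20 km, so Δλ = 386.0 / 110201.9 = 0.0035027° = 12.610″.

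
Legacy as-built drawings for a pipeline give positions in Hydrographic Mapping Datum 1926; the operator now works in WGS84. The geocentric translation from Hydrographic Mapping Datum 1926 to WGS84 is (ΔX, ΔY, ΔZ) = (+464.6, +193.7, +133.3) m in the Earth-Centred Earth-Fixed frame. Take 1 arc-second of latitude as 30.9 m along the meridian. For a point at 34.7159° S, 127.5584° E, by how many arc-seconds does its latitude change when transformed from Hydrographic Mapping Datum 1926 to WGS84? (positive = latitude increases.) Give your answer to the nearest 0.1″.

Δφ = 1.2″

sin φ = -0.569508, cos φ = 0.821986, sin λ = 0.792732, cos λ = -0.609570.
North component: ΔN = −sin φ cos λ·ΔX − sin φ sin λ·ΔY + cos φ·ΔZ = −(-0.569508)(-0.609570)(464.6) − (-0.569508)(0.792732)(193.7) + (0.821986)(133.3) = 35.73 m.
1° of latitude spans 3600 × 30.90 = 111240 m, so Δφ = 35.73 / 111240 × 3600 = 1.156″.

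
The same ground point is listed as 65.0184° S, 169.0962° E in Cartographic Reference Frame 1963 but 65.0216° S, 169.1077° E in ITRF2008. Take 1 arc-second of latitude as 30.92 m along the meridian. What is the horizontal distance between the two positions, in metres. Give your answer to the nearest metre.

Δφ = -65.0216° − -65.0184° = -0.0032°; Δλ = 169.1077° − 169.0962° = +0.0115°.
1° of latitude = 3600 × 30.92 = 111312 m.
ΔN = Δφ × 111312 = -356.2 m; ΔE = Δλ × 111312 × cos(-65.0184°) = +0.0115 × 111312 × 0.422327 = 540.6 m.
Distance = √(ΔE² + ΔN²) = √(540.6² + (-356.2)²) = 647.4 m.

647 m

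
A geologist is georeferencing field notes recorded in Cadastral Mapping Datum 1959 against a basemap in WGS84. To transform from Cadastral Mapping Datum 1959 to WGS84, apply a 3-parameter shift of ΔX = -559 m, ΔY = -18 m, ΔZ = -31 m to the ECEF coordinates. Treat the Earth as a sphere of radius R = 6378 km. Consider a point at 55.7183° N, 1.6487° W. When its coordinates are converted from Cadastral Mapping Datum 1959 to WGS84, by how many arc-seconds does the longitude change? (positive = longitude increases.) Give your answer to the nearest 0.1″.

sin φ = 0.826278, cos φ = 0.563262, sin λ = -0.028771, cos λ = 0.999586.
East component: ΔE = −sin λ·ΔX + cos λ·ΔY = −(-0.028771)(-559) + (0.999586)(-18) = -34.08 m.
1° of latitude spans πR/180 = 111317 m; at latitude φ, 1° of longitude spans that × cos φ = 62700.7 m, so Δλ = -34.08 / 62700.7 × 3600 = -1.956″.

Δλ = -2.0″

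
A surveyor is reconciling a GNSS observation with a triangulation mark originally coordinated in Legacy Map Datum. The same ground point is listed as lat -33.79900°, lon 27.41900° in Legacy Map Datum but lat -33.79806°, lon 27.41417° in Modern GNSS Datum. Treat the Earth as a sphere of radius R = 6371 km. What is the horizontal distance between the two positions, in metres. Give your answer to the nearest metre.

Δφ = -33.79806° − -33.79900° = +0.00094°; Δλ = 27.41417° − 27.41900° = -0.00483°.
1° along a meridian = πR/180 = 111195 m.
ΔN = Δφ × 111195 = 104.5 m; ΔE = Δλ × 111195 × cos(-33.79900°) = -0.00483 × 111195 × 0.830994 = -446.3 m.
Distance = √(ΔE² + ΔN²) = √((-446.3)² + 104.5²) = 458.4 m.

458 m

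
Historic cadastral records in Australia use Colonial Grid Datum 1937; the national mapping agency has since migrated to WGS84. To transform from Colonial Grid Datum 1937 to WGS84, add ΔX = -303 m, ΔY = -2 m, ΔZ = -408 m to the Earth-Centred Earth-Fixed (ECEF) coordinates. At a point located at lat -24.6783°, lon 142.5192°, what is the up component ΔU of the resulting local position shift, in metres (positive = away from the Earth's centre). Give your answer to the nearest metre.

ΔU = 388 m

At φ = -24.6783°, λ = 142.5192°: sin φ = -0.417523, cos φ = 0.908666, sin λ = 0.608496, cos λ = -0.793557.
ΔU = cos φ cos λ·ΔX + cos φ sin λ·ΔY + sin φ·ΔZ = (0.908666)(-0.793557)(-303) + (0.908666)(0.608496)(-2) + (-0.417523)(-408) = 387.73 m.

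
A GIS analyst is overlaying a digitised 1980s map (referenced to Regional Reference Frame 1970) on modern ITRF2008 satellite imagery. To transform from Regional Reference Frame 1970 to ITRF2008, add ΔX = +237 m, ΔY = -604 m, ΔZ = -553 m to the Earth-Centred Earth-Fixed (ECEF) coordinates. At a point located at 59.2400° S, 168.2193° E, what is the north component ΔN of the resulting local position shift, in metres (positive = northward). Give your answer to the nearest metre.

At φ = -59.2400°, λ = 168.2193°: sin φ = -0.859317, cos φ = 0.511443, sin λ = 0.204166, cos λ = -0.978936.
ΔN = −sin φ cos λ·ΔX − sin φ sin λ·ΔY + cos φ·ΔZ = −(-0.859317)(-0.978936)(237) − (-0.859317)(0.204166)(-604) + (0.511443)(-553) = -588.16 m.

ΔN = -588 m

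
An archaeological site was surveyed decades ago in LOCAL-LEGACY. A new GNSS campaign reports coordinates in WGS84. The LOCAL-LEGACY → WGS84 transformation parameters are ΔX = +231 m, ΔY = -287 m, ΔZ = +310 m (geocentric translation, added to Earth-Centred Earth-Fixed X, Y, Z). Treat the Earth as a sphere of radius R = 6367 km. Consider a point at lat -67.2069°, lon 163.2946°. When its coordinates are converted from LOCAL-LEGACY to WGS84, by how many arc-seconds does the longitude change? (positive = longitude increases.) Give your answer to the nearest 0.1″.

sin φ = -0.921910, cos φ = 0.387405, sin λ = 0.287451, cos λ = -0.957795.
East component: ΔE = −sin λ·ΔX + cos λ·ΔY = −(0.287451)(231) + (-0.957795)(-287) = 208.49 m.
1° of latitude spans πR/180 = 111125 m; at latitude φ, 1° of longitude spans that × cos φ = 43050.4 m, so Δλ = 208.49 / 43050.4 × 3600 = 17.434″.

Δλ = 17.4″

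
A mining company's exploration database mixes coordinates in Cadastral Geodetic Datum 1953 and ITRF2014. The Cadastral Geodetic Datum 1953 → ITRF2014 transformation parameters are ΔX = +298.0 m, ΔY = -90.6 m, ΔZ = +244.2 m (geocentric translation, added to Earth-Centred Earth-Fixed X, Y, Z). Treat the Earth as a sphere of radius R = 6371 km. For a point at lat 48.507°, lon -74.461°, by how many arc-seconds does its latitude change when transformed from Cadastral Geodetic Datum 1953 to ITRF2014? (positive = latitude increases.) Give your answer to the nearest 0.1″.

Δφ = 1.2″

sin φ = 0.749037, cos φ = 0.662529, sin λ = -0.963448, cos λ = 0.267894.
North component: ΔN = −sin φ cos λ·ΔX − sin φ sin λ·ΔY + cos φ·ΔZ = −(0.749037)(0.267894)(298.0) − (0.749037)(-0.963448)(-90.6) + (0.662529)(244.2) = 36.61 m.
1° of latitude spans πR/180 = 111195 m, so Δφ = 36.61 / 111195 × 3600 = 1.185″.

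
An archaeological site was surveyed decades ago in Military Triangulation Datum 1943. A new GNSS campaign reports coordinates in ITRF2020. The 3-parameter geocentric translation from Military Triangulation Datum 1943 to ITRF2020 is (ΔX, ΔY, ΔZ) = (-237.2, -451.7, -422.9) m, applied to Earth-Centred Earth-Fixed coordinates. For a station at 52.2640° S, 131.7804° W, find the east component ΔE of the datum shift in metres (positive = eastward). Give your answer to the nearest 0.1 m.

ΔE = 124.1 m

At φ = -52.2640°, λ = -131.7804°: sin φ = -0.790839, cos φ = 0.612024, sin λ = -0.745704, cos λ = -0.666277.
ΔE = −sin λ·ΔX + cos λ·ΔY = −(-0.745704)·(-237.2) + (-0.666277)·(-451.7) = 124.08 m.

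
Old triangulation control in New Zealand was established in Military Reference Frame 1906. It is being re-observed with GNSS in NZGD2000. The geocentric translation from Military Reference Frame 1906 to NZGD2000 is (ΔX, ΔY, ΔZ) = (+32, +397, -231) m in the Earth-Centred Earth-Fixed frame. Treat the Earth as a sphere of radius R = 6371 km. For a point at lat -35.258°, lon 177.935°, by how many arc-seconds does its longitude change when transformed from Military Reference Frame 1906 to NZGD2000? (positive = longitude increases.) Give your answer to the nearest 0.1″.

Δλ = -15.8″

sin φ = -0.577259, cos φ = 0.816561, sin λ = 0.036033, cos λ = -0.999351.
East component: ΔE = −sin λ·ΔX + cos λ·ΔY = −(0.036033)(32) + (-0.999351)(397) = -397.90 m.
1° of latitude spans πR/180 = 111195 m; at latitude φ, 1° of longitude spans that × cos φ = 90797.4 m, so Δλ = -397.90 / 90797.4 × 3600 = -15.776″.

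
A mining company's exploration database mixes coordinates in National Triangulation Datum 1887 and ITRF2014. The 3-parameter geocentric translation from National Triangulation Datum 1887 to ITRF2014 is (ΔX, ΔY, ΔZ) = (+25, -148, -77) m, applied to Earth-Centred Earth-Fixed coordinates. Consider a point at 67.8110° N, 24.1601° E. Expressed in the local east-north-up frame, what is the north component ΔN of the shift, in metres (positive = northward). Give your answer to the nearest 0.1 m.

ΔN = 5.9 m

The local north axis is (−sin φ cos λ, −sin φ sin λ, cos φ), giving ΔN = -21.121 + 56.089 − 29.080 = 5.89 m.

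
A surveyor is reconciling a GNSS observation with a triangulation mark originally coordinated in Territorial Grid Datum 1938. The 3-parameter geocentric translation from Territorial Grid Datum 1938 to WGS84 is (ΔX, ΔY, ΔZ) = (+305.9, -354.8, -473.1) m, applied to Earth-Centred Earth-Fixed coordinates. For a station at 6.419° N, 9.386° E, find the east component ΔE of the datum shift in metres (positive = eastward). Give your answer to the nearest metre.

ΔE = -400 m

At φ = 6.419°, λ = 9.386°: sin φ = 0.111798, cos φ = 0.993731, sin λ = 0.163085, cos λ = 0.986612.
ΔE = −sin λ·ΔX + cos λ·ΔY = −(0.163085)·(305.9) + (0.986612)·(-354.8) = -399.94 m.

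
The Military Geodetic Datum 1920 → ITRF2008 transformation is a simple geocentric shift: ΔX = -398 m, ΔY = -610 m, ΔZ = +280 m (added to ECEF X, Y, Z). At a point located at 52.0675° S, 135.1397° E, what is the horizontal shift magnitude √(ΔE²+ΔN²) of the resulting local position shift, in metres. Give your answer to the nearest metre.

The local east axis at (φ, λ) is (−sin λ, cos λ, 0), so ΔE = −sin(135.1397°)·(-398) + cos(135.1397°)·(-610) = 713.13 m.
The local north axis is (−sin φ cos λ, −sin φ sin λ, cos φ), giving ΔN = 222.513 − 339.379 + 172.125 = 55.26 m.
Horizontal magnitude = √(ΔE² + ΔN²) = √(713.13² + 55.26²) = 715.26 m.

715 m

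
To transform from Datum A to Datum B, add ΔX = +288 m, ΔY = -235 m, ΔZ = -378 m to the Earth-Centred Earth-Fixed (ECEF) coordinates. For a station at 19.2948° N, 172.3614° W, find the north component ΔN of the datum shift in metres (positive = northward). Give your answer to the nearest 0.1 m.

The local north axis is (−sin φ cos λ, −sin φ sin λ, cos φ), giving ΔN = 94.319 − 10.322 − 356.768 = -272.77 m.

ΔN = -272.8 m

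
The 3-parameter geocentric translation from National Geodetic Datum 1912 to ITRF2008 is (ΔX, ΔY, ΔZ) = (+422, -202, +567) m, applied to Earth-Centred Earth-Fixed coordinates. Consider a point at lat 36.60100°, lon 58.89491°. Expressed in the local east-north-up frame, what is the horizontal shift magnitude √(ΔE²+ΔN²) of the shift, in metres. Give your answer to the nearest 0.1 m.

632.7 m

The local east axis at (φ, λ) is (−sin λ, cos λ, 0), so ΔE = −sin(58.89491°)·422 + cos(58.89491°)·(-202) = -465.68 m.
The local north axis is (−sin φ cos λ, −sin φ sin λ, cos φ), giving ΔN = -129.986 + 103.123 + 455.192 = 428.33 m.
Horizontal magnitude = √(ΔE² + ΔN²) = √((-465.68)² + 428.33²) = 632.71 m.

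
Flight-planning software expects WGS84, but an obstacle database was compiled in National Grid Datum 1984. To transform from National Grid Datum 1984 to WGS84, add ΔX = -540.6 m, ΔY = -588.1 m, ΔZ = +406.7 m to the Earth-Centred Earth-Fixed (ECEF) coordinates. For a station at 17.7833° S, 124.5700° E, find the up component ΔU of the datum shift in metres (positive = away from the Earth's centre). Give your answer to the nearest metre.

The local up (radial) axis is (cos φ cos λ, cos φ sin λ, sin φ), giving ΔU = 292.087 − 461.123 − 124.213 = -293.25 m.

ΔU = -293 m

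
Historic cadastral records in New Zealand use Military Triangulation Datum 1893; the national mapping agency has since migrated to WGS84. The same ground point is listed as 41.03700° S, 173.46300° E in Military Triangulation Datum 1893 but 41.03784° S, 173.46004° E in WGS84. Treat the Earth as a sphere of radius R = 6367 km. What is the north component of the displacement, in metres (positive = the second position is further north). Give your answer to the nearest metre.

ΔN = -93 m

Δφ = -41.03784° − -41.03700° = -0.00084°; Δλ = 173.46004° − 173.46300° = -0.00296°.
1° along a meridian = πR/180 = 111125 m.
ΔN = Δφ × 111125 = -93.3 m; ΔE = Δλ × 111125 × cos(-41.03700°) = -0.00296 × 111125 × 0.754286 = -248.1 m.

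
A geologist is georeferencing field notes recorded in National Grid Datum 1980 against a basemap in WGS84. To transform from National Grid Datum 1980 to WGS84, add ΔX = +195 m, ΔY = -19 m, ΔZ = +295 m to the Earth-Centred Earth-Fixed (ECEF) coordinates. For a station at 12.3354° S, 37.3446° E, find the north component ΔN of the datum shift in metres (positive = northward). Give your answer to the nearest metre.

ΔN = 319 m

At φ = -12.3354°, λ = 37.3446°: sin φ = -0.213634, cos φ = 0.976914, sin λ = 0.606607, cos λ = 0.795002.
ΔN = −sin φ cos λ·ΔX − sin φ sin λ·ΔY + cos φ·ΔZ = −(-0.213634)(0.795002)(195) − (-0.213634)(0.606607)(-19) + (0.976914)(295) = 318.85 m.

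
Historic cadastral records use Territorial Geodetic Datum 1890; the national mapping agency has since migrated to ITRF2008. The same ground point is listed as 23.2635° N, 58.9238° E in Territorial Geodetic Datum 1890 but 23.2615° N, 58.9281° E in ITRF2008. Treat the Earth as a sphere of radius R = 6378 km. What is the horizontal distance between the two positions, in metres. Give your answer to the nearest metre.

493 m

Δφ = 23.2615° − 23.2635° = -0.0020°; Δλ = 58.9281° − 58.9238° = +0.0043°.
1° along a meridian = πR/180 = 111317 m.
ΔN = Δφ × 111317 = -222.6 m; ΔE = Δλ × 111317 × cos(23.2635°) = +0.0043 × 111317 × 0.918698 = 439.7 m.
Distance = √(ΔE² + ΔN²) = √(439.7² + (-222.6)²) = 492.9 m.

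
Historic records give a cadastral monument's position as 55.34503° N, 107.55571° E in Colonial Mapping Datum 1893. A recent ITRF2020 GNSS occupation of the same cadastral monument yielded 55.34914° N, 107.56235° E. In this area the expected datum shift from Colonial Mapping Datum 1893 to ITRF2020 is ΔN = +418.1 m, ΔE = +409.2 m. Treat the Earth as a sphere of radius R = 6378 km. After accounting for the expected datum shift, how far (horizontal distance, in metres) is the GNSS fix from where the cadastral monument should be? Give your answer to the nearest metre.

Observed coordinate differences: Δφ = +0.00411°, Δλ = +0.00664°.
Converting to metres (1° lat = 111317 m, cos φ = 0.568633): observed ΔN = 457.5 m, observed ΔE = 420.3 m.
Subtracting the expected shift leaves a residual of 457.5 − (418.1) = 39.4 m north and 420.3 − (409.2) = 11.1 m east.
Residual distance = √(39.4² + 11.1²) = 40.9 m.

41 m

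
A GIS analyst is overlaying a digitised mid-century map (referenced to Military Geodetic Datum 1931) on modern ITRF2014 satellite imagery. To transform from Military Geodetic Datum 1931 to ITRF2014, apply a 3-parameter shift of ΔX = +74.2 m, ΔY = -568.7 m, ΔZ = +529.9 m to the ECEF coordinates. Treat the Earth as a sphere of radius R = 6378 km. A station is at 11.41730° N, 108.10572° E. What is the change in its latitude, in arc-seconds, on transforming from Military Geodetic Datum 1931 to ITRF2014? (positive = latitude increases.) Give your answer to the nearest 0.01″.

Δφ = 20.41″

sin φ = 0.197953, cos φ = 0.980211, sin λ = 0.950485, cos λ = -0.310771.
North component: ΔN = −sin φ cos λ·ΔX − sin φ sin λ·ΔY + cos φ·ΔZ = −(0.197953)(-0.310771)(74.2) − (0.197953)(0.950485)(-568.7) + (0.980211)(529.9) = 630.98 m.
1° of latitude spans πR/180 = 111317 m, so Δφ = 630.98 / 111317 × 3600 = 20.406″.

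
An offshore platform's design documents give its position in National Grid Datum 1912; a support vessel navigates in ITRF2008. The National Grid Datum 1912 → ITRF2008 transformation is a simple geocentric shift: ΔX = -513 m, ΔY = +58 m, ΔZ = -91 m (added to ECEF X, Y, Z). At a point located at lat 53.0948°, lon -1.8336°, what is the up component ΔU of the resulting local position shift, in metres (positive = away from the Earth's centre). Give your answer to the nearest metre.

ΔU = -382 m

The local up (radial) axis is (cos φ cos λ, cos φ sin λ, sin φ), giving ΔU = -307.895 − 1.114 − 72.766 = -381.78 m.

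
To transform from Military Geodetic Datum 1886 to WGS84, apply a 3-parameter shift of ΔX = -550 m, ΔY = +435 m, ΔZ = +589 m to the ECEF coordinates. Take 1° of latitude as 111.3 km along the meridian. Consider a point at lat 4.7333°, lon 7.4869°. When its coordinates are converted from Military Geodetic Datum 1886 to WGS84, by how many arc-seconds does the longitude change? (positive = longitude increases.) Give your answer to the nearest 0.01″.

Δλ = 16.32″

sin φ = 0.082518, cos φ = 0.996590, sin λ = 0.130300, cos λ = 0.991475.
East component: ΔE = −sin λ·ΔX + cos λ·ΔY = −(0.130300)(-550) + (0.991475)(435) = 502.96 m.
1° of latitude spans 111300 m; at latitude φ, 1° of longitude spans that × cos φ = 110920.4 m, so Δλ = 502.96 / 110920.4 × 3600 = 16.324″.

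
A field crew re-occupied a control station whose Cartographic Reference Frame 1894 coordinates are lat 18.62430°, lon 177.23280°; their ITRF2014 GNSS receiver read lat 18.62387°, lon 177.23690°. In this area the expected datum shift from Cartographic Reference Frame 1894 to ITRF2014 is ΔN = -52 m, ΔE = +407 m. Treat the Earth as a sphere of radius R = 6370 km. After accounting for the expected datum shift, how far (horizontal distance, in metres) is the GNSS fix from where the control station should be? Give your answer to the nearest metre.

Observed coordinate differences: Δφ = -0.00043°, Δλ = +0.00410°.
Converting to metres (1° lat = 111177 m, cos φ = 0.947633): observed ΔN = -47.8 m, observed ΔE = 432.0 m.
Subtracting the expected shift leaves a residual of -47.8 − (-52) = 4.2 m north and 432.0 − (407) = 25.0 m east.
Residual distance = √(4.2² + 25.0²) = 25.3 m.

25 m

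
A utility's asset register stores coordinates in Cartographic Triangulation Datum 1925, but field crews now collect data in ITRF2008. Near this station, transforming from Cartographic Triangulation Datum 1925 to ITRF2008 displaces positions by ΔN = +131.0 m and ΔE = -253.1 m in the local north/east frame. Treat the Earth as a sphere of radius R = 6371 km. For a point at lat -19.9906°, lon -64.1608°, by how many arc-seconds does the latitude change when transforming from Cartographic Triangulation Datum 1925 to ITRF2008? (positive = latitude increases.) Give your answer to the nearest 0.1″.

Δφ = 4.2″

On a sphere of radius R, 1 rad of latitude = R, so Δφ = ΔN / R = 131.0 / 6371000 = 2.0562e-05 rad = 4.241″.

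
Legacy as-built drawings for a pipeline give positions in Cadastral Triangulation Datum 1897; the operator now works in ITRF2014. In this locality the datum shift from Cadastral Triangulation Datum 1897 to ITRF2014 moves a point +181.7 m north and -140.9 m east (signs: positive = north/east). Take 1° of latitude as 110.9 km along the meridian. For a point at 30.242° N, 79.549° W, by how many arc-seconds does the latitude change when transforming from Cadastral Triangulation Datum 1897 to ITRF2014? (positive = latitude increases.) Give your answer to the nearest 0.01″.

Δφ = 5.90″

1° of latitude = 110.9 km, so Δφ = 181.7 / 110900 = 0.0016384° = 5.898″.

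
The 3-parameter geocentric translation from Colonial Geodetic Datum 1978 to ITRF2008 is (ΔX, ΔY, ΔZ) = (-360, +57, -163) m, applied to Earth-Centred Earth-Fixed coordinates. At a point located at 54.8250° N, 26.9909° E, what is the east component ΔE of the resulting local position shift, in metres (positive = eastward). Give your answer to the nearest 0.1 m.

ΔE = 214.2 m

The local east axis at (φ, λ) is (−sin λ, cos λ, 0), so ΔE = −sin(26.9909°)·(-360) + cos(26.9909°)·57 = 214.18 m.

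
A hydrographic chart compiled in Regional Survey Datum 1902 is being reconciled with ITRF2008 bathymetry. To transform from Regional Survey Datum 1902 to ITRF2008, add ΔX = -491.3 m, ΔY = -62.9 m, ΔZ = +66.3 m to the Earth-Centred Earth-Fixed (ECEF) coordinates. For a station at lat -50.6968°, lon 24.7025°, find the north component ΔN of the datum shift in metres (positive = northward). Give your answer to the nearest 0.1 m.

At φ = -50.6968°, λ = 24.7025°: sin φ = -0.773805, cos φ = 0.633424, sin λ = 0.417907, cos λ = 0.908490.
ΔN = −sin φ cos λ·ΔX − sin φ sin λ·ΔY + cos φ·ΔZ = −(-0.773805)(0.908490)(-491.3) − (-0.773805)(0.417907)(-62.9) + (0.633424)(66.3) = -323.73 m.

ΔN = -323.7 m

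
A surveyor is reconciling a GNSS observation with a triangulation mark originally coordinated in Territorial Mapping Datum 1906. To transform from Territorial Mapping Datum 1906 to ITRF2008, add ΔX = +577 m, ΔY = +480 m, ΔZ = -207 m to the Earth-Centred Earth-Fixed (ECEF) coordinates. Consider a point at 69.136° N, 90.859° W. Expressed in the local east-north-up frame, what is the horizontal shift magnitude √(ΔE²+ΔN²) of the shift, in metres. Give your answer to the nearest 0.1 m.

686.4 m

The local east axis at (φ, λ) is (−sin λ, cos λ, 0), so ΔE = −sin(-90.859°)·577 + cos(-90.859°)·480 = 569.74 m.
The local north axis is (−sin φ cos λ, −sin φ sin λ, cos φ), giving ΔN = 8.083 + 448.475 − 73.723 = 382.84 m.
Horizontal magnitude = √(ΔE² + ΔN²) = √(569.74² + 382.84²) = 686.41 m.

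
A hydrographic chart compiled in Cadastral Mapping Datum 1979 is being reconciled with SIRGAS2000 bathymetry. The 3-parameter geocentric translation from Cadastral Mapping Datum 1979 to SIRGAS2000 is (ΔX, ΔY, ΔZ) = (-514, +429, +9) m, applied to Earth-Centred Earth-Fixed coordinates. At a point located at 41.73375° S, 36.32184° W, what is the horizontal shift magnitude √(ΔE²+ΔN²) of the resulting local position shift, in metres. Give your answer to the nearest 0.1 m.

440.0 m

The local east axis at (φ, λ) is (−sin λ, cos λ, 0), so ΔE = −sin(-36.32184°)·(-514) + cos(-36.32184°)·429 = 41.19 m.
The local north axis is (−sin φ cos λ, −sin φ sin λ, cos φ), giving ΔN = -275.675 − 169.150 + 6.716 = -438.11 m.
Horizontal magnitude = √(ΔE² + ΔN²) = √(41.19² + (-438.11)²) = 440.04 m.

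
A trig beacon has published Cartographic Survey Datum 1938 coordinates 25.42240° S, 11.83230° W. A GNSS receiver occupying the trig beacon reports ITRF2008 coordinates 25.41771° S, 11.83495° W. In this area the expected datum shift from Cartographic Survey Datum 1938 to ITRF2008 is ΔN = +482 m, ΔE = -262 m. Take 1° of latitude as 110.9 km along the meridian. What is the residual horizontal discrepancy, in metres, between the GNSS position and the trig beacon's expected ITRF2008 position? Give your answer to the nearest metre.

38 m

Observed coordinate differences: Δφ = +0.00469°, Δλ = -0.00265°.
Converting to metres (1° lat = 110900 m, cos φ = 0.903168): observed ΔN = 520.1 m, observed ΔE = -265.4 m.
Subtracting the expected shift leaves a residual of 520.1 − (482) = 38.1 m north and -265.4 − (-262) = -3.4 m east.
Residual distance = √(38.1² + (-3.4)²) = 38.3 m.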